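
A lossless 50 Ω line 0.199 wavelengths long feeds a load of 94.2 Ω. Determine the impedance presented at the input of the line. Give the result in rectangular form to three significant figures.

Z_in ≈ 28.6 − j11.6 Ω

βl = 2π × 0.199 = 71.6°
tan(βl) = tan(71.6°) = 3.01
Z_in = Z_0·(Z_L + jZ_0·tanβl)/(Z_0 + jZ_L·tanβl)
     = 50·(94.2 + j151)/(50 + j284)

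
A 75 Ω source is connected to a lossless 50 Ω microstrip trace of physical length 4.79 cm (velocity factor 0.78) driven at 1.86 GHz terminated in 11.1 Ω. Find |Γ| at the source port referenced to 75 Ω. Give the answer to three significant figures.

|Γ| ≈ 0.669

λ = v/f = 0.78·c / 1.86 GHz = 0.126 m
βl = 2π·l/λ = 2π × 0.381 = 137°
tan(βl) = -0.93
Z_in = Z_0·(Z_L + jZ_0·tanβl)/(Z_0 + jZ_L·tanβl) = 19.9 − j42.4 Ω
Γ_s = (Z_in − Z_s)/(Z_in + Z_s) = (-55.1 − j42.4)/(94.9 − j42.4), |Γ_s| = 0.669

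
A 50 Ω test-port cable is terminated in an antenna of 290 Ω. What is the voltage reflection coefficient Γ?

Γ = 0.706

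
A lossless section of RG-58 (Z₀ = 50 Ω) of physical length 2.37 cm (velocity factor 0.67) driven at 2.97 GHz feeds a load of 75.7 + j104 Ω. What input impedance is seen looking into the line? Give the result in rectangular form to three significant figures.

Z_in ≈ 11.4 + j15.3 Ω

λ = v/f = 0.67·c / 2.97 GHz = 0.0677 m
βl = 2π·l/λ = 2π × 0.35 = 126°
tan(βl) = tan(126°) = -1.37
Z_in = Z_0·(Z_L + jZ_0·tanβl)/(Z_0 + jZ_L·tanβl)
     = 50·(75.7 + j35.4)/(193 − j104)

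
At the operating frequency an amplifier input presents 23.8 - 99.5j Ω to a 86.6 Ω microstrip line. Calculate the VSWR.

VSWR ≈ 8.6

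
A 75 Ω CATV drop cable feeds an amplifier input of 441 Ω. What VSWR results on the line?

VSWR ≈ 5.88

For a purely resistive load, VSWR = R_L/Z_0 or Z_0/R_L (whichever > 1) = 441/75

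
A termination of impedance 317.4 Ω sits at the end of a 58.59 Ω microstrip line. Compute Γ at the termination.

Γ = 0.688

Γ = (Z_L − Z_0)/(Z_L + Z_0) = (317.4 − 58.59)/(317.4 + 58.59) = 258.8/376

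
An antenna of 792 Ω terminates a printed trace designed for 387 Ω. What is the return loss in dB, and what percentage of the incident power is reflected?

RL ≈ 9.28 dB; 11.8% of incident power reflected

Γ = (792 − 387)/(792 + 387) = 0.344
RL = −20·log₁₀(0.344) = 9.28 dB
P_refl/P_inc = |Γ|² = 0.118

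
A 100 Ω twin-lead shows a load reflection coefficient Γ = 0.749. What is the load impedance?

Z_L = Z_0·(1 + Γ)/(1 − Γ) = 100·(1.75)/(0.251)

Z_L ≈ 697 Ω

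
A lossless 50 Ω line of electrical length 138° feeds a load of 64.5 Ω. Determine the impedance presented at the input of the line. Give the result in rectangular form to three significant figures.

Z_in ≈ 49.7 + j12.7 Ω

tan(βl) = tan(138°) = -0.9
Z_in = Z_0·(Z_L + jZ_0·tanβl)/(Z_0 + jZ_L·tanβl)
     = 50·(64.5 − j45)/(50 − j58.1)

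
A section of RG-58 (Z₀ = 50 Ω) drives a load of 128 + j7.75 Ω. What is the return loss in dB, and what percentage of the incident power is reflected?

RL ≈ 7.13 dB; 19.4% of incident power reflected

Γ = (78 + j7.75)/(178 + j7.75), |Γ| = 0.44
RL = −20·log₁₀(0.44) = 7.13 dB
P_refl/P_inc = |Γ|² = 0.194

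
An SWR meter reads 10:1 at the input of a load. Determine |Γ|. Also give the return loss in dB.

|Γ| = (S − 1)/(S + 1) = (10 − 1)/(10 + 1) = 9/11
RL = −20·log₁₀|Γ| = −20·log₁₀(0.818)

|Γ| ≈ 0.818; return loss ≈ 1.74 dB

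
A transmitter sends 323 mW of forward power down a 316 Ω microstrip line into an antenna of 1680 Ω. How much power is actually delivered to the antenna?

Γ = (1680 − 316)/(1680 + 316) = 0.683
|Γ|² = 0.467
P_refl = |Γ|²·P_inc = 151 mW, P_del = (1 − |Γ|²)·P_inc = 172 mW

P_delivered ≈ 172 mW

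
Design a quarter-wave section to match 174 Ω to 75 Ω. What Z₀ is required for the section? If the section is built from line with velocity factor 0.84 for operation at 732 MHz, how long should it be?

Z_qwt ≈ 114 Ω; length ≈ 8.61 cm

Z_qwt = √(Z_0·R_L) = √(75 × 174) = √13050
λ = 0.84·c/f = 0.344 m, so l = λ/4 = 0.0861 m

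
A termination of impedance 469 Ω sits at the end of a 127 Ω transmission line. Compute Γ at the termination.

Γ = 0.574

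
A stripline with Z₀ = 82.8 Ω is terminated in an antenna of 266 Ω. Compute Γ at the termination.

Γ = 0.525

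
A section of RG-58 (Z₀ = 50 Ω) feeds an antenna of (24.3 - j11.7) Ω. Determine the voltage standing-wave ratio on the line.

VSWR ≈ 2.2

Γ = (Z_L − Z_0)/(Z_L + Z_0) = (-25.7 − j11.7)/(74.3 − j11.7)
|Γ| = 28.2/75.2 = 0.375
VSWR = (1 + |Γ|)/(1 − |Γ|) = 1.38/0.625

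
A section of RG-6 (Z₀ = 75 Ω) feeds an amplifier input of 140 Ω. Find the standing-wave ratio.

Γ = (140 − 75)/(140 + 75) = 0.302
VSWR = (1 + 0.302)/(1 − 0.302)

VSWR ≈ 1.87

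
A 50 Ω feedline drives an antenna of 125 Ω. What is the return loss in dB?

Γ = (125 − 50)/(125 + 50) = 0.429
RL = −20·log₁₀|Γ| = −20·log₁₀(0.429)

RL ≈ 7.36 dB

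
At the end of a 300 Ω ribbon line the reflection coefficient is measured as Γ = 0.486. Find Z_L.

Z_L ≈ 867 Ω

Z_L = Z_0·(1 + Γ)/(1 − Γ) = 300·(1.49)/(0.514)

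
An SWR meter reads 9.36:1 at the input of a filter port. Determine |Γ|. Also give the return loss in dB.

|Γ| = (S − 1)/(S + 1) = (9.36 − 1)/(9.36 + 1) = 8.36/10.4
RL = −20·log₁₀|Γ| = −20·log₁₀(0.807)

|Γ| ≈ 0.807; return loss ≈ 1.86 dB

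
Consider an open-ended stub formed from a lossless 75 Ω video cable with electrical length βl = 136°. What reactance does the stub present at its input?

tan(βl) = -0.966
For an open-ended stub, Z_in = −jZ_0·cot(βl) = −jZ_0/tan(βl)

X_in ≈ 77.7 Ω (inductive)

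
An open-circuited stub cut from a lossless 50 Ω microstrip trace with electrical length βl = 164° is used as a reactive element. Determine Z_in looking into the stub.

Z_in ≈ +j174 Ω

tan(βl) = -0.287
For an open-circuited stub, Z_in = −jZ_0·cot(βl) = −jZ_0/tan(βl)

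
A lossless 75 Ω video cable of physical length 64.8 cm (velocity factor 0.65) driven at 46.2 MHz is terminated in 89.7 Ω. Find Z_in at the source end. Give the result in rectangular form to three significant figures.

Z_in ≈ 69.5 − j11.7 Ω

λ = v/f = 0.65·c / 46.2 MHz = 4.22 m
βl = 2π·l/λ = 2π × 0.154 = 55.3°
tan(βl) = tan(55.3°) = 1.44
Z_in = Z_0·(Z_L + jZ_0·tanβl)/(Z_0 + jZ_L·tanβl)
     = 75·(89.7 + j108)/(75 + j129)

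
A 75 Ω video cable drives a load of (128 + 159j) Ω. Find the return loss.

RL ≈ 3.74 dB

Γ = (53 + j159)/(203 + j159), |Γ| = 0.65
RL = −20·log₁₀|Γ| = −20·log₁₀(0.65)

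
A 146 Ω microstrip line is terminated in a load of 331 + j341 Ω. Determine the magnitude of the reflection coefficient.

|Γ| ≈ 0.662

Γ = (Z_L − Z_0)/(Z_L + Z_0) = (185 + j341)/(477 + j341)
|Γ| = 388/586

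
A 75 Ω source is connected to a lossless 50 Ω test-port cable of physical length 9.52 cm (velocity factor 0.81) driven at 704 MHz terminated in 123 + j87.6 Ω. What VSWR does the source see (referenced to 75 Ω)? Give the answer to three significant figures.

λ = v/f = 0.81·c / 704 MHz = 0.345 m
βl = 2π·l/λ = 2π × 0.276 = 99.3°
tan(βl) = -6.11
Z_in = Z_0·(Z_L + jZ_0·tanβl)/(Z_0 + jZ_L·tanβl) = 13 − j1.94 Ω
Γ_s = (Z_in − Z_s)/(Z_in + Z_s) = (-62 − j1.94)/(88 − j1.94), |Γ_s| = 0.705
VSWR = (1 + |Γ_s|)/(1 − |Γ_s|)

VSWR ≈ 5.78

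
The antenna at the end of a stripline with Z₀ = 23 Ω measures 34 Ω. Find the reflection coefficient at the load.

Γ = 0.193

Γ = (Z_L − Z_0)/(Z_L + Z_0) = (34 − 23)/(34 + 23) = 11/57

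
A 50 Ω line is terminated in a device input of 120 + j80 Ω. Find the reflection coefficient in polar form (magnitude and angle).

Γ = (Z_L − Z_0)/(Z_L + Z_0) = (70 + j80)/(170 + j80)
|Γ| = 106/188 = 0.566

Γ ≈ 0.566 ∠ 23.6°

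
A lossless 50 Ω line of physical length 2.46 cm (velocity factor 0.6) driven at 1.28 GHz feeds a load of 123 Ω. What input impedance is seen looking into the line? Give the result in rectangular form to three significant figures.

Z_in ≈ 24.6 − j20.4 Ω

λ = v/f = 0.6·c / 1.28 GHz = 0.141 m
βl = 2π·l/λ = 2π × 0.175 = 63°
tan(βl) = tan(63°) = 1.96
Z_in = Z_0·(Z_L + jZ_0·tanβl)/(Z_0 + jZ_L·tanβl)
     = 50·(123 + j98)/(50 + j241)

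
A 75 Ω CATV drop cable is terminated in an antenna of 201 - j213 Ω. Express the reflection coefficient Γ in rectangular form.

Γ = (Z_L − Z_0)/(Z_L + Z_0) = (126 − j213)/(276 − j213)

Γ ≈ 0.659 − j0.263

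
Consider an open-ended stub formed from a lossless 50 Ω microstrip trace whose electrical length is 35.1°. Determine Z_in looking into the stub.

tan(βl) = 0.703
For an open-ended stub, Z_in = −jZ_0·cot(βl) = −jZ_0/tan(βl)

Z_in ≈ −j71.1 Ω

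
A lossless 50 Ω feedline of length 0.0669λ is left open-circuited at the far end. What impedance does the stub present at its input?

βl = 2π × 0.0669 = 24.1°
tan(βl) = 0.447
For an open-circuited stub, Z_in = −jZ_0·cot(βl) = −jZ_0/tan(βl)

Z_in ≈ −j112 Ω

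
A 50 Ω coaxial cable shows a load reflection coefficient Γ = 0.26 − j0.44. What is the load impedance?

Z_L = Z_0·(1 + Γ)/(1 − Γ) = 50·(1.26 − j0.44)/(0.74 + j0.44)

Z_L ≈ 49.8 − j59.4 Ω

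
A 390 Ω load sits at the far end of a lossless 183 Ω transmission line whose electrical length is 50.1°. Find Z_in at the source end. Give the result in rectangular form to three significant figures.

Z_in ≈ 126 − j103 Ω

tan(βl) = tan(50.1°) = 1.2
Z_in = Z_0·(Z_L + jZ_0·tanβl)/(Z_0 + jZ_L·tanβl)
     = 183·(390 + j219)/(183 + j466)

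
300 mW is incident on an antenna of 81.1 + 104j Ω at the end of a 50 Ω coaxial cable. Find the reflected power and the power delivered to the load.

|Γ| = |(31.1 + j104)/(131.1 + j104)| = 0.649
|Γ|² = 0.421
P_refl = |Γ|²·P_inc = 126 mW, P_del = (1 − |Γ|²)·P_inc = 174 mW

P_reflected ≈ 126 mW; P_delivered ≈ 174 mW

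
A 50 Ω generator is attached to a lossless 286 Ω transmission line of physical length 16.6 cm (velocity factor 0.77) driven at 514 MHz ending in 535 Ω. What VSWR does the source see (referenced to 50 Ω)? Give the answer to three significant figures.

λ = v/f = 0.77·c / 514 MHz = 0.449 m
βl = 2π·l/λ = 2π × 0.369 = 133°
tan(βl) = -1.07
Z_in = Z_0·(Z_L + jZ_0·tanβl)/(Z_0 + jZ_L·tanβl) = 229 + j152 Ω
Γ_s = (Z_in − Z_s)/(Z_in + Z_s) = (179 + j152)/(279 + j152), |Γ_s| = 0.739
VSWR = (1 + |Γ_s|)/(1 − |Γ_s|)

VSWR ≈ 6.68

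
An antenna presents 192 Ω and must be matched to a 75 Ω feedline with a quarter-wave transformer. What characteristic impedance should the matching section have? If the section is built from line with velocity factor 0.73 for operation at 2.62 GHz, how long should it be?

Z_qwt ≈ 120 Ω; length ≈ 2.09 cm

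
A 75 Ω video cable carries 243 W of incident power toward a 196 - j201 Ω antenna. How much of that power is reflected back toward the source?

|Γ| = |(121 − j201)/(271 − j201)| = 0.695
|Γ|² = 0.483
P_refl = |Γ|²·P_inc = 117 W, P_del = (1 − |Γ|²)·P_inc = 126 W

P_reflected ≈ 117 W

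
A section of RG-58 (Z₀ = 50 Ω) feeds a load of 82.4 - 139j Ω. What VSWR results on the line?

VSWR ≈ 6.8

Γ = (Z_L − Z_0)/(Z_L + Z_0) = (32.4 − j139)/(132.4 − j139)
|Γ| = 143/192 = 0.743
VSWR = (1 + |Γ|)/(1 − |Γ|) = 1.74/0.257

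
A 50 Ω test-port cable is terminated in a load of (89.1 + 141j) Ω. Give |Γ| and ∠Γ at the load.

Γ = (Z_L − Z_0)/(Z_L + Z_0) = (39.1 + j141)/(139.1 + j141)
|Γ| = 146/198 = 0.739

Γ ≈ 0.739 ∠ 29.1°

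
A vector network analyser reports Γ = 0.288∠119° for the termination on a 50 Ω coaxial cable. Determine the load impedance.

Z_L ≈ 33.7 + j18.5 Ω

Z_L = Z_0·(1 + Γ)/(1 − Γ) = 50·(0.86 + j0.252)/(1.14 − j0.252)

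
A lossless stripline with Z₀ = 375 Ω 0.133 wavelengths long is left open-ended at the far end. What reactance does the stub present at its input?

βl = 2π × 0.133 = 47.9°
tan(βl) = 1.11
For an open-ended stub, Z_in = −jZ_0·cot(βl) = −jZ_0/tan(βl)

X_in ≈ -339 Ω (capacitive)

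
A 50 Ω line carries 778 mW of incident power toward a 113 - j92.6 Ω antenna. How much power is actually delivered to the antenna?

P_delivered ≈ 500 mW

|Γ| = |(63 − j92.6)/(163 − j92.6)| = 0.597
|Γ|² = 0.357
P_refl = |Γ|²·P_inc = 278 mW, P_del = (1 − |Γ|²)·P_inc = 500 mW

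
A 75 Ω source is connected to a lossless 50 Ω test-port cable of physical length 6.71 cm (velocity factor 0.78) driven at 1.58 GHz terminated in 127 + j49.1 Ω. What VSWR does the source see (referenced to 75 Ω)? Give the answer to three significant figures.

λ = v/f = 0.78·c / 1.58 GHz = 0.148 m
βl = 2π·l/λ = 2π × 0.453 = 163°
tan(βl) = -0.304
Z_in = Z_0·(Z_L + jZ_0·tanβl)/(Z_0 + jZ_L·tanβl) = 60.8 + j62.3 Ω
Γ_s = (Z_in − Z_s)/(Z_in + Z_s) = (-14.2 + j62.3)/(136 + j62.3), |Γ_s| = 0.427
VSWR = (1 + |Γ_s|)/(1 − |Γ_s|)

VSWR ≈ 2.49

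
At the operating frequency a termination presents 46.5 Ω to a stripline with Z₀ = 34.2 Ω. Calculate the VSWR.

Γ = (46.5 − 34.2)/(46.5 + 34.2) = 0.152
VSWR = (1 + 0.152)/(1 − 0.152)

VSWR ≈ 1.36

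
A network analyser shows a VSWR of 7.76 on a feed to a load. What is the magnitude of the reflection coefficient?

|Γ| = (S − 1)/(S + 1) = (7.76 − 1)/(7.76 + 1) = 6.76/8.76

|Γ| ≈ 0.772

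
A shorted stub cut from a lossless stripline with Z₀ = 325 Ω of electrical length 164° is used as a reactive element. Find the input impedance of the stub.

Z_in ≈ −j93.2 Ω

tan(βl) = -0.287
For a shorted stub, Z_in = jZ_0·tan(βl)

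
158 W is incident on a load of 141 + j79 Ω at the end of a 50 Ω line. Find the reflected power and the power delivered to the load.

|Γ| = |(91 + j79)/(191 + j79)| = 0.583
|Γ|² = 0.34
P_refl = |Γ|²·P_inc = 53.7 W, P_del = (1 − |Γ|²)·P_inc = 104 W

P_reflected ≈ 53.7 W; P_delivered ≈ 104 W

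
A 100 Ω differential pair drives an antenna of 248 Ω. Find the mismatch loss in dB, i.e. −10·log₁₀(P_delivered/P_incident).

Γ = (248 − 100)/(248 + 100) = 0.425
|Γ|² = 0.181, so P_del/P_inc = 1 − |Γ|² = 0.819
ML = −10·log₁₀(1 − |Γ|²)

mismatch loss ≈ 0.866 dB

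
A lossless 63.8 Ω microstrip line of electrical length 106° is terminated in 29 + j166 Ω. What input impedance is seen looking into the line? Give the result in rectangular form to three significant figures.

tan(βl) = tan(106°) = -3.49
Z_in = Z_0·(Z_L + jZ_0·tanβl)/(Z_0 + jZ_L·tanβl)
     = 63.8·(29 − j56.5)/(643 − j101)

Z_in ≈ 3.67 − j5.03 Ω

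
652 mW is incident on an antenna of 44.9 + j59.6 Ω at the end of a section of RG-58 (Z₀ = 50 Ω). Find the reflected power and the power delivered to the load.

P_reflected ≈ 186 mW; P_delivered ≈ 466 mW

|Γ| = |(-5.1 + j59.6)/(94.9 + j59.6)| = 0.534
|Γ|² = 0.285
P_refl = |Γ|²·P_inc = 186 mW, P_del = (1 − |Γ|²)·P_inc = 466 mW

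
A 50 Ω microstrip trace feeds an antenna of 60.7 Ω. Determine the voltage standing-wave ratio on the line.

Γ = (60.7 − 50)/(60.7 + 50) = 0.0967
VSWR = (1 + 0.0967)/(1 − 0.0967)

VSWR ≈ 1.21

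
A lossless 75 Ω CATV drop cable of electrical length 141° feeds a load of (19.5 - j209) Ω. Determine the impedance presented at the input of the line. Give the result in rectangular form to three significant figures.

tan(βl) = tan(141°) = -0.81
Z_in = Z_0·(Z_L + jZ_0·tanβl)/(Z_0 + jZ_L·tanβl)
     = 75·(19.5 − j270)/(-94.2 − j15.8)

Z_in ≈ 19.9 + j211 Ω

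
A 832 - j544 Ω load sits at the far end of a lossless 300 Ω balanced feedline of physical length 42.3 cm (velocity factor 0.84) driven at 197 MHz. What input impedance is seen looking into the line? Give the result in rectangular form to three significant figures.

Z_in ≈ 117 + j220 Ω

λ = v/f = 0.84·c / 197 MHz = 1.28 m
βl = 2π·l/λ = 2π × 0.331 = 119°
tan(βl) = tan(119°) = -1.8
Z_in = Z_0·(Z_L + jZ_0·tanβl)/(Z_0 + jZ_L·tanβl)
     = 300·(832 − j1080)/(-680 − j1500)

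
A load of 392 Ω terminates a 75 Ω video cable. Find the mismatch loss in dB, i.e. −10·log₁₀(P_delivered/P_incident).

mismatch loss ≈ 2.68 dB

Γ = (392 − 75)/(392 + 75) = 0.679
|Γ|² = 0.461, so P_del/P_inc = 1 − |Γ|² = 0.539
ML = −10·log₁₀(1 − |Γ|²)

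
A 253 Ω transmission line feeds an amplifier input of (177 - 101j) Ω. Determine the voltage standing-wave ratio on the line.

VSWR ≈ 1.8

Γ = (Z_L − Z_0)/(Z_L + Z_0) = (-76 − j101)/(430 − j101)
|Γ| = 126/442 = 0.286
VSWR = (1 + |Γ|)/(1 − |Γ|) = 1.29/0.714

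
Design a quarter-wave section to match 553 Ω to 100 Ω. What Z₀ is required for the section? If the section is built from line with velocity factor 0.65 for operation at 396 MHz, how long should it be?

Z_qwt = √(Z_0·R_L) = √(100 × 553) = √55300
λ = 0.65·c/f = 0.492 m, so l = λ/4 = 0.123 m

Z_qwt ≈ 235 Ω; length ≈ 12.3 cm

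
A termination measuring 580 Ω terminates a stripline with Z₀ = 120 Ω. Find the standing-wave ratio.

Γ = (580 − 120)/(580 + 120) = 0.657
VSWR = (1 + 0.657)/(1 − 0.657)

VSWR ≈ 4.83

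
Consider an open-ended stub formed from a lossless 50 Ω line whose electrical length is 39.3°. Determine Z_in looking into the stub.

Z_in ≈ −j61.1 Ω

tan(βl) = 0.818
For an open-ended stub, Z_in = −jZ_0·cot(βl) = −jZ_0/tan(βl)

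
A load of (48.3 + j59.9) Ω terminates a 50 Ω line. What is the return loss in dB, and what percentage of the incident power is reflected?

RL ≈ 5.67 dB; 27.1% of incident power reflected

Γ = (-1.7 + j59.9)/(98.3 + j59.9), |Γ| = 0.521
RL = −20·log₁₀(0.521) = 5.67 dB
P_refl/P_inc = |Γ|² = 0.271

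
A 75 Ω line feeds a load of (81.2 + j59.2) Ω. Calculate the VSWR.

Γ = (Z_L − Z_0)/(Z_L + Z_0) = (6.2 + j59.2)/(156.2 + j59.2)
|Γ| = 59.5/167 = 0.356
VSWR = (1 + |Γ|)/(1 − |Γ|) = 1.36/0.644

VSWR ≈ 2.11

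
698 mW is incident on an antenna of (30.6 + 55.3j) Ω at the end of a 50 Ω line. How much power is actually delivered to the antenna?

P_delivered ≈ 447 mW

|Γ| = |(-19.4 + j55.3)/(80.6 + j55.3)| = 0.6
|Γ|² = 0.359
P_refl = |Γ|²·P_inc = 251 mW, P_del = (1 − |Γ|²)·P_inc = 447 mW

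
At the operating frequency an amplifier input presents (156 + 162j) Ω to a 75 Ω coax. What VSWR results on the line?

Γ = (Z_L − Z_0)/(Z_L + Z_0) = (81 + j162)/(231 + j162)
|Γ| = 181/282 = 0.642
VSWR = (1 + |Γ|)/(1 − |Γ|) = 1.64/0.358

VSWR ≈ 4.59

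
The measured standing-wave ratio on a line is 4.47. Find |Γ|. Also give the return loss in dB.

|Γ| ≈ 0.634; return loss ≈ 3.95 dB

|Γ| = (S − 1)/(S + 1) = (4.47 − 1)/(4.47 + 1) = 3.47/5.47
RL = −20·log₁₀|Γ| = −20·log₁₀(0.634)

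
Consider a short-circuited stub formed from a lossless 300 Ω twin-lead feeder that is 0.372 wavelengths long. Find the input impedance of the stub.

βl = 2π × 0.372 = 134°
tan(βl) = -1.04
For a short-circuited stub, Z_in = jZ_0·tan(βl)

Z_in ≈ −j312 Ω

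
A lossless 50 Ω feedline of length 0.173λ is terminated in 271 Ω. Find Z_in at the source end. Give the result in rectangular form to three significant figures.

Z_in ≈ 11.7 − j25.1 Ω

βl = 2π × 0.173 = 62.3°
tan(βl) = tan(62.3°) = 1.9
Z_in = Z_0·(Z_L + jZ_0·tanβl)/(Z_0 + jZ_L·tanβl)
     = 50·(271 + j95.2)/(50 + j516)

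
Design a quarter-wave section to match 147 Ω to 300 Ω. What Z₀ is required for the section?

Z_qwt ≈ 210 Ω

Z_qwt = √(Z_0·R_L) = √(300 × 147) = √44100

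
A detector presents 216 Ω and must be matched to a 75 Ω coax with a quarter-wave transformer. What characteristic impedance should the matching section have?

Z_qwt ≈ 127 Ω

Z_qwt = √(Z_0·R_L) = √(75 × 216) = √16200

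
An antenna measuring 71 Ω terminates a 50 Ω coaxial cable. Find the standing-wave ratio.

For a purely resistive load, VSWR = R_L/Z_0 or Z_0/R_L (whichever > 1) = 71/50

VSWR ≈ 1.42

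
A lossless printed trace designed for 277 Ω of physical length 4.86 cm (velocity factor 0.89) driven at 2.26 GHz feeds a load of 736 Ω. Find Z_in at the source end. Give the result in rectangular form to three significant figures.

λ = v/f = 0.89·c / 2.26 GHz = 0.118 m
βl = 2π·l/λ = 2π × 0.411 = 148°
tan(βl) = tan(148°) = -0.623
Z_in = Z_0·(Z_L + jZ_0·tanβl)/(Z_0 + jZ_L·tanβl)
     = 277·(736 − j172)/(277 − j458)

Z_in ≈ 273 + j280 Ω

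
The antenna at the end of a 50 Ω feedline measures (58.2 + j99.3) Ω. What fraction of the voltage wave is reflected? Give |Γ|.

|Γ| ≈ 0.678

Γ = (Z_L − Z_0)/(Z_L + Z_0) = (8.2 + j99.3)/(108.2 + j99.3)
|Γ| = 99.6/147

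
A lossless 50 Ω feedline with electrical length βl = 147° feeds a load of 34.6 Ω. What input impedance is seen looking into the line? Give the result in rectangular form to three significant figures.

Z_in ≈ 40.9 − j14.1 Ω

tan(βl) = tan(147°) = -0.649
Z_in = Z_0·(Z_L + jZ_0·tanβl)/(Z_0 + jZ_L·tanβl)
     = 50·(34.6 − j32.5)/(50 − j22.5)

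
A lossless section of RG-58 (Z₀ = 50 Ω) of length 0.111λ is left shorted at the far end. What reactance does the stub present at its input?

βl = 2π × 0.111 = 40°
tan(βl) = 0.838
For a shorted stub, Z_in = jZ_0·tan(βl)

X_in ≈ 41.9 Ω (inductive)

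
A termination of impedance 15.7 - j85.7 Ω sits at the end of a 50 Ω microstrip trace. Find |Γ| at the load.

|Γ| ≈ 0.855

Γ = (Z_L − Z_0)/(Z_L + Z_0) = (-34.3 − j85.7)/(65.7 − j85.7)
|Γ| = 92.3/108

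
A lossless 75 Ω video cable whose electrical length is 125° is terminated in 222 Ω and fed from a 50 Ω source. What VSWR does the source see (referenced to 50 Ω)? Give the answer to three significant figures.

VSWR ≈ 2.85

tan(βl) = -1.43
Z_in = Z_0·(Z_L + jZ_0·tanβl)/(Z_0 + jZ_L·tanβl) = 35.8 + j44.1 Ω
Γ_s = (Z_in − Z_s)/(Z_in + Z_s) = (-14.2 + j44.1)/(85.8 + j44.1), |Γ_s| = 0.48
VSWR = (1 + |Γ_s|)/(1 − |Γ_s|)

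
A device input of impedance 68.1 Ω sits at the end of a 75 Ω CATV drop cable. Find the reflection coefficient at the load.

Γ = -0.0482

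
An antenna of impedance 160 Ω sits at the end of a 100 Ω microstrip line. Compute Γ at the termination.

Γ = 0.231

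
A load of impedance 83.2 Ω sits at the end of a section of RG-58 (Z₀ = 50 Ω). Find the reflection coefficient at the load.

Γ = 0.249

Γ = (Z_L − Z_0)/(Z_L + Z_0) = (83.2 − 50)/(83.2 + 50) = 33.2/133.2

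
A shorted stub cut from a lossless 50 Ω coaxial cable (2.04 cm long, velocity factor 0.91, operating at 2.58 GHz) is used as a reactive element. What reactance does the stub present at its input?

λ = v/f = 0.91·c / 2.58 GHz = 0.106 m
βl = 2π·l/λ = 2π × 0.193 = 69.4°
tan(βl) = 2.66
For a shorted stub, Z_in = jZ_0·tan(βl)

X_in ≈ 133 Ω (inductive)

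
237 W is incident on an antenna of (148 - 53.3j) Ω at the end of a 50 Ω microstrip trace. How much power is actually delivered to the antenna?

P_delivered ≈ 167 W

|Γ| = |(98 − j53.3)/(198 − j53.3)| = 0.544
|Γ|² = 0.296
P_refl = |Γ|²·P_inc = 70.1 W, P_del = (1 − |Γ|²)·P_inc = 167 W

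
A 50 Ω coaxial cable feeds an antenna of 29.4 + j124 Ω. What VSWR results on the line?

VSWR ≈ 12.7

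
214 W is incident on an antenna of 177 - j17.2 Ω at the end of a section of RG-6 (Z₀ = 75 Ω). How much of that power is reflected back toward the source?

P_reflected ≈ 35.9 W

|Γ| = |(102 − j17.2)/(252 − j17.2)| = 0.41
|Γ|² = 0.168
P_refl = |Γ|²·P_inc = 35.9 W, P_del = (1 − |Γ|²)·P_inc = 178 W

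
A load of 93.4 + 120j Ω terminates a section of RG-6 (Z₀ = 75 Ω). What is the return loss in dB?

Γ = (18.4 + j120)/(168.4 + j120), |Γ| = 0.587
RL = −20·log₁₀|Γ| = −20·log₁₀(0.587)

RL ≈ 4.63 dB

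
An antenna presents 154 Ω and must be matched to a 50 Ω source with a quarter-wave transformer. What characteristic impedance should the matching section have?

Z_qwt = √(Z_0·R_L) = √(50 × 154) = √7700

Z_qwt ≈ 87.7 Ω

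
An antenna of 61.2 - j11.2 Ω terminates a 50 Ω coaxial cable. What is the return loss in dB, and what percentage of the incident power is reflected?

RL ≈ 17 dB; 2.01% of incident power reflected

Γ = (11.2 − j11.2)/(111.2 − j11.2), |Γ| = 0.142
RL = −20·log₁₀(0.142) = 17 dB
P_refl/P_inc = |Γ|² = 0.0201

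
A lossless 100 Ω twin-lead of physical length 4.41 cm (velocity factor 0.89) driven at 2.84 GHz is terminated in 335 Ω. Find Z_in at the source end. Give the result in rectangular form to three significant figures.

λ = v/f = 0.89·c / 2.84 GHz = 0.094 m
βl = 2π·l/λ = 2π × 0.469 = 169°
tan(βl) = tan(169°) = -0.197
Z_in = Z_0·(Z_L + jZ_0·tanβl)/(Z_0 + jZ_L·tanβl)
     = 100·(335 − j19.7)/(100 − j65.9)

Z_in ≈ 243 + j140 Ω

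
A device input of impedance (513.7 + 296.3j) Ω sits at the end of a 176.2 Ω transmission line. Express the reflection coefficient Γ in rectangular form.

Γ = (Z_L − Z_0)/(Z_L + Z_0) = (337.5 + j296.3)/(689.9 + j296.3)

Γ ≈ 0.569 + j0.185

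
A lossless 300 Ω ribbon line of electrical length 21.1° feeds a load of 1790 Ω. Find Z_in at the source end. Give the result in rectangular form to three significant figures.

Z_in ≈ 326 − j636 Ω

tan(βl) = tan(21.1°) = 0.386
Z_in = Z_0·(Z_L + jZ_0·tanβl)/(Z_0 + jZ_L·tanβl)
     = 300·(1790 + j116)/(300 + j691)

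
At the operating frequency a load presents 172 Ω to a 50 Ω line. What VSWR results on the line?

VSWR ≈ 3.44

For a purely resistive load, VSWR = R_L/Z_0 or Z_0/R_L (whichever > 1) = 172/50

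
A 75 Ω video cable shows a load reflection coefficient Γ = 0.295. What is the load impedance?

Z_L ≈ 138 Ω

Z_L = Z_0·(1 + Γ)/(1 − Γ) = 75·(1.29)/(0.705)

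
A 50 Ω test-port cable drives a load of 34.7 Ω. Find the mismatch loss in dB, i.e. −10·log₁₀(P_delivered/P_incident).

mismatch loss ≈ 0.144 dB

Γ = (34.7 − 50)/(34.7 + 50) = -0.181
|Γ|² = 0.0326, so P_del/P_inc = 1 − |Γ|² = 0.967
ML = −10·log₁₀(1 − |Γ|²)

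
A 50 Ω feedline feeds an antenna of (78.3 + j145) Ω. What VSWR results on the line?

VSWR ≈ 7.44

Γ = (Z_L − Z_0)/(Z_L + Z_0) = (28.3 + j145)/(128.3 + j145)
|Γ| = 148/194 = 0.763
VSWR = (1 + |Γ|)/(1 − |Γ|) = 1.76/0.237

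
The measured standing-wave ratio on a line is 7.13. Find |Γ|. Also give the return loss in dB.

|Γ| ≈ 0.754; return loss ≈ 2.45 dB

|Γ| = (S − 1)/(S + 1) = (7.13 − 1)/(7.13 + 1) = 6.13/8.13
RL = −20·log₁₀|Γ| = −20·log₁₀(0.754)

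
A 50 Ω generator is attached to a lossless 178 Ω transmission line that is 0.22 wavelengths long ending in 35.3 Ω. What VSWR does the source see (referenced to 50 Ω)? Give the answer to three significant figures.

VSWR ≈ 17.4

βl = 2π × 0.22 = 79.2°
tan(βl) = 5.24
Z_in = Z_0·(Z_L + jZ_0·tanβl)/(Z_0 + jZ_L·tanβl) = 483 + j431 Ω
Γ_s = (Z_in − Z_s)/(Z_in + Z_s) = (433 + j431)/(533 + j431), |Γ_s| = 0.891
VSWR = (1 + |Γ_s|)/(1 − |Γ_s|)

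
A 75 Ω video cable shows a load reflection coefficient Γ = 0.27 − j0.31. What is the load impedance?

Z_L = Z_0·(1 + Γ)/(1 − Γ) = 75·(1.27 − j0.31)/(0.73 + j0.31)

Z_L ≈ 99.1 − j73.9 Ω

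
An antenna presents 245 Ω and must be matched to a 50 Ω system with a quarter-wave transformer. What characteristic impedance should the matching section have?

Z_qwt = √(Z_0·R_L) = √(50 × 245) = √12250

Z_qwt ≈ 111 Ω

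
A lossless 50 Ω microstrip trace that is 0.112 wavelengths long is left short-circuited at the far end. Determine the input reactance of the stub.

βl = 2π × 0.112 = 40.3°
tan(βl) = 0.849
For a short-circuited stub, Z_in = jZ_0·tan(βl)

X_in ≈ 42.4 Ω (inductive)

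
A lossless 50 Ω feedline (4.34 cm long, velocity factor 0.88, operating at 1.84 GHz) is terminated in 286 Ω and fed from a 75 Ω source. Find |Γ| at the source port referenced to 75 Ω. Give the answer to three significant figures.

λ = v/f = 0.88·c / 1.84 GHz = 0.143 m
βl = 2π·l/λ = 2π × 0.302 = 109°
tan(βl) = -2.92
Z_in = Z_0·(Z_L + jZ_0·tanβl)/(Z_0 + jZ_L·tanβl) = 9.73 + j16.5 Ω
Γ_s = (Z_in − Z_s)/(Z_in + Z_s) = (-65.3 + j16.5)/(84.7 + j16.5), |Γ_s| = 0.78

|Γ| ≈ 0.78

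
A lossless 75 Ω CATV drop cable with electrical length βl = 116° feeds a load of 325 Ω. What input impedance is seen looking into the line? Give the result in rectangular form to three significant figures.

tan(βl) = tan(116°) = -2.05
Z_in = Z_0·(Z_L + jZ_0·tanβl)/(Z_0 + jZ_L·tanβl)
     = 75·(325 − j154)/(75 − j666)

Z_in ≈ 21.2 + j34.2 Ω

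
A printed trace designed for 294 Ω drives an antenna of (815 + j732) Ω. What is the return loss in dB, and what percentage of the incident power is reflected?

Γ = (521 + j732)/(1109 + j732), |Γ| = 0.676
RL = −20·log₁₀(0.676) = 3.4 dB
P_refl/P_inc = |Γ|² = 0.457

RL ≈ 3.4 dB; 45.7% of incident power reflected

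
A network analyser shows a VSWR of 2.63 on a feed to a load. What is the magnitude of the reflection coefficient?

|Γ| ≈ 0.449

|Γ| = (S − 1)/(S + 1) = (2.63 − 1)/(2.63 + 1) = 1.63/3.63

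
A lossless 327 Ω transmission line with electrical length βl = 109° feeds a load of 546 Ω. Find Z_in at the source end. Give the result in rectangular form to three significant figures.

Z_in ≈ 210 + j69.3 Ω

tan(βl) = tan(109°) = -2.9
Z_in = Z_0·(Z_L + jZ_0·tanβl)/(Z_0 + jZ_L·tanβl)
     = 327·(546 − j950)/(327 − j1590)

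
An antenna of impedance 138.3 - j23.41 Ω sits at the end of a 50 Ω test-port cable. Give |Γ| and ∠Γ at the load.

Γ = (Z_L − Z_0)/(Z_L + Z_0) = (88.3 − j23.41)/(188.3 − j23.41)
|Γ| = 91.4/190 = 0.481

Γ ≈ 0.481 ∠ -7.76°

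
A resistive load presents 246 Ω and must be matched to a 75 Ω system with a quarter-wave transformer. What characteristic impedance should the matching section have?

Z_qwt ≈ 136 Ω

Z_qwt = √(Z_0·R_L) = √(75 × 246) = √18450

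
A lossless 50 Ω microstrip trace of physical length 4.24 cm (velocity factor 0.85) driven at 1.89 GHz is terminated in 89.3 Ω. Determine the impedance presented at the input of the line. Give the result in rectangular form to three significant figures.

Z_in ≈ 31.3 + j13.9 Ω

λ = v/f = 0.85·c / 1.89 GHz = 0.135 m
βl = 2π·l/λ = 2π × 0.314 = 113°
tan(βl) = tan(113°) = -2.34
Z_in = Z_0·(Z_L + jZ_0·tanβl)/(Z_0 + jZ_L·tanβl)
     = 50·(89.3 − j117)/(50 − j209)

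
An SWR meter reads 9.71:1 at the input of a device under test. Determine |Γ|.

|Γ| = (S − 1)/(S + 1) = (9.71 − 1)/(9.71 + 1) = 8.71/10.7

|Γ| ≈ 0.813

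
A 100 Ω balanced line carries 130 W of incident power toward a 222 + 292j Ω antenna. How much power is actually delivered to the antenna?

P_delivered ≈ 61.1 W

|Γ| = |(122 + j292)/(322 + j292)| = 0.728
|Γ|² = 0.53
P_refl = |Γ|²·P_inc = 68.9 W, P_del = (1 − |Γ|²)·P_inc = 61.1 W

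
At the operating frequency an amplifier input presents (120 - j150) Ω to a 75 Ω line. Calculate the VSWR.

VSWR ≈ 4.5

Γ = (Z_L − Z_0)/(Z_L + Z_0) = (45 − j150)/(195 − j150)
|Γ| = 157/246 = 0.637
VSWR = (1 + |Γ|)/(1 − |Γ|) = 1.64/0.363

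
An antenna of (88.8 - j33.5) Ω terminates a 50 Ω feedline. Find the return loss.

Γ = (38.8 − j33.5)/(138.8 − j33.5), |Γ| = 0.359
RL = −20·log₁₀|Γ| = −20·log₁₀(0.359)

RL ≈ 8.9 dB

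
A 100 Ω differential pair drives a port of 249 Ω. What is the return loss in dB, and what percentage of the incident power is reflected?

RL ≈ 7.39 dB; 18.2% of incident power reflected

Γ = (249 − 100)/(249 + 100) = 0.427
RL = −20·log₁₀(0.427) = 7.39 dB
P_refl/P_inc = |Γ|² = 0.182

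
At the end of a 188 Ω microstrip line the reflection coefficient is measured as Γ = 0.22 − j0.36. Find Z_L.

Z_L ≈ 209 − j183 Ω

Z_L = Z_0·(1 + Γ)/(1 − Γ) = 188·(1.22 − j0.36)/(0.78 + j0.36)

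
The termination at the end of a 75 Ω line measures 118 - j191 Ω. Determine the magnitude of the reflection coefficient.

|Γ| ≈ 0.721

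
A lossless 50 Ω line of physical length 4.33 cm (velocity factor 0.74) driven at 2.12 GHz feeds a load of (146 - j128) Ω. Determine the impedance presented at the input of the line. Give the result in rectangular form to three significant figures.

Z_in ≈ 58.4 + j101 Ω

λ = v/f = 0.74·c / 2.12 GHz = 0.105 m
βl = 2π·l/λ = 2π × 0.413 = 149°
tan(βl) = tan(149°) = -0.604
Z_in = Z_0·(Z_L + jZ_0·tanβl)/(Z_0 + jZ_L·tanβl)
     = 50·(146 − j158)/(-27.3 − j88.2)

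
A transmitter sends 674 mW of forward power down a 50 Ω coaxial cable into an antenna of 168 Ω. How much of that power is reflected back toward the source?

Γ = (168 − 50)/(168 + 50) = 0.541
|Γ|² = 0.293
P_refl = |Γ|²·P_inc = 197 mW, P_del = (1 − |Γ|²)·P_inc = 477 mW

P_reflected ≈ 197 mW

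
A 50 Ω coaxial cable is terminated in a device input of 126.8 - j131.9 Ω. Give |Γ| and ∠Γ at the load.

Γ ≈ 0.692 ∠ -23.1°

Γ = (Z_L − Z_0)/(Z_L + Z_0) = (76.8 − j131.9)/(176.8 − j131.9)
|Γ| = 153/221 = 0.692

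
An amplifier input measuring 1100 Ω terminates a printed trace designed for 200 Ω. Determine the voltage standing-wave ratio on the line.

VSWR ≈ 5.5

Γ = (1100 − 200)/(1100 + 200) = 0.692
VSWR = (1 + 0.692)/(1 − 0.692)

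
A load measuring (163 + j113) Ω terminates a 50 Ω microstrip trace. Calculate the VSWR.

VSWR ≈ 4.93

Γ = (Z_L − Z_0)/(Z_L + Z_0) = (113 + j113)/(213 + j113)
|Γ| = 160/241 = 0.663
VSWR = (1 + |Γ|)/(1 − |Γ|) = 1.66/0.337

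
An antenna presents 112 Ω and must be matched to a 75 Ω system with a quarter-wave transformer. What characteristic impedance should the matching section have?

Z_qwt ≈ 91.7 Ω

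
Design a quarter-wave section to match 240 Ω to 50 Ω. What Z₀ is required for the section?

Z_qwt = √(Z_0·R_L) = √(50 × 240) = √12000

Z_qwt ≈ 110 Ω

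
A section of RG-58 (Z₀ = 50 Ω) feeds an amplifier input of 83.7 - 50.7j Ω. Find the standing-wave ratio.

VSWR ≈ 2.48

Γ = (Z_L − Z_0)/(Z_L + Z_0) = (33.7 − j50.7)/(133.7 − j50.7)
|Γ| = 60.9/143 = 0.426
VSWR = (1 + |Γ|)/(1 − |Γ|) = 1.43/0.574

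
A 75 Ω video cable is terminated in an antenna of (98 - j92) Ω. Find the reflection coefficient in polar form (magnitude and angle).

Γ = (Z_L − Z_0)/(Z_L + Z_0) = (23 − j92)/(173 − j92)
|Γ| = 94.8/196 = 0.484

Γ ≈ 0.484 ∠ -48°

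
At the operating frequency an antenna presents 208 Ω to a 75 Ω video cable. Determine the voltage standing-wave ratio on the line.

VSWR ≈ 2.77

For a purely resistive load, VSWR = R_L/Z_0 or Z_0/R_L (whichever > 1) = 208/75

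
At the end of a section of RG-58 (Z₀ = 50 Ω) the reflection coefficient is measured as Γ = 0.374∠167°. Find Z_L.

Z_L = Z_0·(1 + Γ)/(1 − Γ) = 50·(0.636 + j0.0841)/(1.36 − j0.0841)

Z_L ≈ 23 + j4.5 Ω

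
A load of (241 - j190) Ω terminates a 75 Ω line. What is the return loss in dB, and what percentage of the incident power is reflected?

Γ = (166 − j190)/(316 − j190), |Γ| = 0.684
RL = −20·log₁₀(0.684) = 3.3 dB
P_refl/P_inc = |Γ|² = 0.468

RL ≈ 3.3 dB; 46.8% of incident power reflected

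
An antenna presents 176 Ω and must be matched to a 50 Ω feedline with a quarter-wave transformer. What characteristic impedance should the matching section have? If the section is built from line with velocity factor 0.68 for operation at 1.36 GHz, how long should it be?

Z_qwt = √(Z_0·R_L) = √(50 × 176) = √8800
λ = 0.68·c/f = 0.15 m, so l = λ/4 = 0.0375 m

Z_qwt ≈ 93.8 Ω; length ≈ 3.75 cm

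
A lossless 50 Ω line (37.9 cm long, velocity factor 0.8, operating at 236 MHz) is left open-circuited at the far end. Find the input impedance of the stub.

Z_in ≈ +j48.6 Ω

λ = v/f = 0.8·c / 236 MHz = 1.02 m
βl = 2π·l/λ = 2π × 0.373 = 134°
tan(βl) = -1.03
For an open-circuited stub, Z_in = −jZ_0·cot(βl) = −jZ_0/tan(βl)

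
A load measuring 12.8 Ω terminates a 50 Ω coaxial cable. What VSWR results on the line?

VSWR ≈ 3.91

For a purely resistive load, VSWR = R_L/Z_0 or Z_0/R_L (whichever > 1) = 50/12.8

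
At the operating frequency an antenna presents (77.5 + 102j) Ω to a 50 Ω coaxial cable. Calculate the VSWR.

Γ = (Z_L − Z_0)/(Z_L + Z_0) = (27.5 + j102)/(127.5 + j102)
|Γ| = 106/163 = 0.647
VSWR = (1 + |Γ|)/(1 − |Γ|) = 1.65/0.353

VSWR ≈ 4.67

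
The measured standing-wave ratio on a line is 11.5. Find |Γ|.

|Γ| = (S − 1)/(S + 1) = (11.5 − 1)/(11.5 + 1) = 10.5/12.5

|Γ| ≈ 0.84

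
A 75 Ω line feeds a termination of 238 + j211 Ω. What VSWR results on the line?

VSWR ≈ 5.81

Γ = (Z_L − Z_0)/(Z_L + Z_0) = (163 + j211)/(313 + j211)
|Γ| = 267/377 = 0.706
VSWR = (1 + |Γ|)/(1 − |Γ|) = 1.71/0.294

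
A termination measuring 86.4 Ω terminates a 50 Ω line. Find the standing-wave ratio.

VSWR ≈ 1.73

Γ = (86.4 − 50)/(86.4 + 50) = 0.267
VSWR = (1 + 0.267)/(1 − 0.267)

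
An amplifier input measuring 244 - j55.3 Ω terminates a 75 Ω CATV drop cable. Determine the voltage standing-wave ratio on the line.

Γ = (Z_L − Z_0)/(Z_L + Z_0) = (169 − j55.3)/(319 − j55.3)
|Γ| = 178/324 = 0.549
VSWR = (1 + |Γ|)/(1 − |Γ|) = 1.55/0.451

VSWR ≈ 3.44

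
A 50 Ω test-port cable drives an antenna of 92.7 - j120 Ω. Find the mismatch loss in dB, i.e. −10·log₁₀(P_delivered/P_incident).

Γ = (42.7 − j120)/(142.7 − j120), |Γ| = 0.683
|Γ|² = 0.467, so P_del/P_inc = 1 − |Γ|² = 0.533
ML = −10·log₁₀(1 − |Γ|²)

mismatch loss ≈ 2.73 dB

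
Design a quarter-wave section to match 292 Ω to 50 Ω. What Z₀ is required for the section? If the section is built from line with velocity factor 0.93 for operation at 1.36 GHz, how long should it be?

Z_qwt = √(Z_0·R_L) = √(50 × 292) = √14600
λ = 0.93·c/f = 0.205 m, so l = λ/4 = 0.0513 m

Z_qwt ≈ 121 Ω; length ≈ 5.13 cm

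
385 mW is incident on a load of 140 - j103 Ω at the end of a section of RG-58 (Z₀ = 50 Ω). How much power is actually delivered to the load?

|Γ| = |(90 − j103)/(190 − j103)| = 0.633
|Γ|² = 0.401
P_refl = |Γ|²·P_inc = 154 mW, P_del = (1 − |Γ|²)·P_inc = 231 mW

P_delivered ≈ 231 mW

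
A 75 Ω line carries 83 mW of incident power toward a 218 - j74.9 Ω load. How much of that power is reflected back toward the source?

P_reflected ≈ 23.6 mW

|Γ| = |(143 − j74.9)/(293 − j74.9)| = 0.534
|Γ|² = 0.285
P_refl = |Γ|²·P_inc = 23.6 mW, P_del = (1 − |Γ|²)·P_inc = 59.4 mW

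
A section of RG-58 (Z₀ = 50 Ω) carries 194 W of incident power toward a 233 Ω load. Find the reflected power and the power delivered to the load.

Γ = (233 − 50)/(233 + 50) = 0.647
|Γ|² = 0.418
P_refl = |Γ|²·P_inc = 81.1 W, P_del = (1 − |Γ|²)·P_inc = 113 W

P_reflected ≈ 81.1 W; P_delivered ≈ 113 W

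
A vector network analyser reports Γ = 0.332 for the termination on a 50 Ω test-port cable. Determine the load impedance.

Z_L ≈ 99.7 Ω

Z_L = Z_0·(1 + Γ)/(1 − Γ) = 50·(1.33)/(0.668)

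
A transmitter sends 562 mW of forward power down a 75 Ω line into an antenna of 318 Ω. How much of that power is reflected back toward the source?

P_reflected ≈ 215 mW

Γ = (318 − 75)/(318 + 75) = 0.618
|Γ|² = 0.382
P_refl = |Γ|²·P_inc = 215 mW, P_del = (1 − |Γ|²)·P_inc = 347 mW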